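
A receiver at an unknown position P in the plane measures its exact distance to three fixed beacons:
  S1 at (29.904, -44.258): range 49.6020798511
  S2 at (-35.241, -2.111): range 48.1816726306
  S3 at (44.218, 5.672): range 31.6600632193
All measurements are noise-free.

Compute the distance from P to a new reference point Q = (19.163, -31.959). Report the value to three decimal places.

34.836

eq1: (x − 29.904)² + (y + 44.258)² = 49.6020798511²
eq2: (x + 35.241)² + (y + 2.111)² = 48.1816726306²
eq3: (x − 44.218)² + (y − 5.672)² = 31.6600632193²
eq1−eq2, eq1−eq3 (x²,y² cancel):
  -130.290·x + 84.294·y = -1467.742630
  28.628·x + 99.860·y = 592.390051
det = -130.290·99.860 − 84.294·28.628 = -15423.928032
x = (-1467.742630·99.860 − 84.294·592.390051) / -15423.928032 = 12.740186
y = (-130.290·592.390051 − -1467.742630·28.628) / -15423.928032 = 2.279832
|P − Q| = √((12.740186 − 19.163)² + (2.279832 − -31.959)²) = 34.836047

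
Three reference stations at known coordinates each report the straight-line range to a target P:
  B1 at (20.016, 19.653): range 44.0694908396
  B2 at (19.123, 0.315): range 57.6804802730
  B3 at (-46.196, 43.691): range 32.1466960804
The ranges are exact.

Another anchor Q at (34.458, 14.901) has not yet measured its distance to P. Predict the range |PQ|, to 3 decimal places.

eq1: (x − 20.016)² + (y − 19.653)² = 44.0694908396²
eq2: (x − 19.123)² + (y − 0.315)² = 57.6804802730²
eq3: (x + 46.196)² + (y − 43.691)² = 32.1466960804²
eq3−eq1, eq3−eq2 (x²,y² cancel):
  132.424·x − 48.076·y = -4164.803186
  130.638·x − 86.752·y = -5970.813279
det = 132.424·-86.752 − -48.076·130.638 = -5207.494360
x = (-4164.803186·-86.752 − -48.076·-5970.813279) / -5207.494360 = -14.258717
y = (132.424·-5970.813279 − -4164.803186·130.638) / -5207.494360 = 47.354332
|P − Q| = √((-14.258717 − 34.458)² + (47.354332 − 14.901)²) = 58.536632

58.537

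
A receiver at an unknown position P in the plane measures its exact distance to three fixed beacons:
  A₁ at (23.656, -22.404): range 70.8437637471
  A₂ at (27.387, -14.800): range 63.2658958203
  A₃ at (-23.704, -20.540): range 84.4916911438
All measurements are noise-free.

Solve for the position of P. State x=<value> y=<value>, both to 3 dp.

x=25.109 y=48.425

eq1: (x − 23.656)² + (y + 22.404)² = 70.8437637471²
eq2: (x − 27.387)² + (y + 14.800)² = 63.2658958203²
eq3: (x + 23.704)² + (y + 20.540)² = 84.4916911438²
eq2−eq3, eq2−eq1 (x²,y² cancel):
  -102.182·x − 11.480·y = -3121.588851
  -7.462·x − 15.208·y = -923.807505
det = -102.182·-15.208 − -11.480·-7.462 = 1468.320096
x = (-3121.588851·-15.208 − -11.480·-923.807505) / 1468.320096 = 25.108839
y = (-102.182·-923.807505 − -3121.588851·-7.462) / 1468.320096 = 48.424865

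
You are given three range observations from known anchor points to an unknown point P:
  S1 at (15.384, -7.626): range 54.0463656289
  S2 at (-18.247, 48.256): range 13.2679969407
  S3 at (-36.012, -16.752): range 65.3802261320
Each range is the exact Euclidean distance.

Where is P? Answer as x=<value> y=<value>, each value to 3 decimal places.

x=-6.714 y=41.696

eq1: (x − 15.384)² + (y + 7.626)² = 54.0463656289²
eq2: (x + 18.247)² + (y − 48.256)² = 13.2679969407²
eq3: (x + 36.012)² + (y + 16.752)² = 65.3802261320²
eq1−eq3, eq1−eq2 (x²,y² cancel):
  -102.792·x − 18.252·y = -70.894015
  -67.262·x + 111.764·y = 5111.741108
det = -102.792·111.764 − -18.252·-67.262 = -12716.111112
x = (-70.894015·111.764 − -18.252·5111.741108) / -12716.111112 = -6.714010
y = (-102.792·5111.741108 − -70.894015·-67.262) / -12716.111112 = 41.696283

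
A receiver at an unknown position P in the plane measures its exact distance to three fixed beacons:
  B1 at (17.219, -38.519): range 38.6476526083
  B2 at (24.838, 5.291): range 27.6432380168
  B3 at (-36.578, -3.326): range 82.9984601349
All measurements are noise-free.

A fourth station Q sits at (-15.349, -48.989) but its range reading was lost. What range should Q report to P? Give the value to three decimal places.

eq1: (x − 17.219)² + (y + 38.519)² = 38.6476526083²
eq2: (x − 24.838)² + (y − 5.291)² = 27.6432380168²
eq3: (x + 36.578)² + (y + 3.326)² = 82.9984601349²
eq3−eq1, eq3−eq2 (x²,y² cancel):
  107.594·x − 70.386·y = 5826.298295
  122.832·x + 17.234·y = 5420.504342
det = 107.594·17.234 − -70.386·122.832 = 10499.928148
x = (5826.298295·17.234 − -70.386·5420.504342) / 10499.928148 = 45.899175
y = (107.594·5420.504342 − 5826.298295·122.832) / 10499.928148 = -12.613622
|P − Q| = √((45.899175 − -15.349)² + (-12.613622 − -48.989)²) = 71.235575

71.236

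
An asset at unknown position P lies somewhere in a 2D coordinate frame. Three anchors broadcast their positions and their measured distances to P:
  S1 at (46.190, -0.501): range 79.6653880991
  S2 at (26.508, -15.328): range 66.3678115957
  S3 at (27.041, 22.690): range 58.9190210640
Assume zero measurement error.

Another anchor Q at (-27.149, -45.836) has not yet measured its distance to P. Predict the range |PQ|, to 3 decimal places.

eq1: (x − 46.190)² + (y + 0.501)² = 79.6653880991²
eq2: (x − 26.508)² + (y + 15.328)² = 66.3678115957²
eq3: (x − 27.041)² + (y − 22.690)² = 58.9190210640²
eq3−eq1, eq3−eq2 (x²,y² cancel):
  38.298·x − 46.382·y = -1987.407698
  -1.066·x − 76.036·y = -1241.665506
det = 38.298·-76.036 − -46.382·-1.066 = -2961.469940
x = (-1987.407698·-76.036 − -46.382·-1241.665506) / -2961.469940 = -31.580129
y = (38.298·-1241.665506 − -1987.407698·-1.066) / -2961.469940 = 16.772712
|P − Q| = √((-31.580129 − -27.149)² + (16.772712 − -45.836)²) = 62.765323

62.765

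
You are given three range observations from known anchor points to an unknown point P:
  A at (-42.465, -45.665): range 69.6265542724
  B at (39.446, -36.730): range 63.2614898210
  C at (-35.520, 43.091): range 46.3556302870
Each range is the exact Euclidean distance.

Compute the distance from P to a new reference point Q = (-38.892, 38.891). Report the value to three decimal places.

eq1: (x + 42.465)² + (y + 45.665)² = 69.6265542724²
eq2: (x − 39.446)² + (y + 36.730)² = 63.2614898210²
eq3: (x + 35.520)² + (y − 43.091)² = 46.3556302870²
eq1−eq3, eq1−eq2 (x²,y² cancel):
  13.890·x + 177.512·y = 1928.948832
  163.822·x + 17.870·y = -137.647669
det = 13.890·17.870 − 177.512·163.822 = -28832.156564
x = (1928.948832·17.870 − 177.512·-137.647669) / -28832.156564 = -2.043012
y = (13.890·-137.647669 − 1928.948832·163.822) / -28832.156564 = 11.026445
|P − Q| = √((-2.043012 − -38.892)² + (11.026445 − 38.891)²) = 46.198283

46.198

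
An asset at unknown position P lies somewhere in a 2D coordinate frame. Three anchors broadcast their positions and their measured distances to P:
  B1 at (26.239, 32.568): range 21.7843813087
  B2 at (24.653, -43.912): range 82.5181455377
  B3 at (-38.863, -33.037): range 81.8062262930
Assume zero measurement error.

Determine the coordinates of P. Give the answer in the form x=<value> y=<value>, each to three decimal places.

x=4.755 y=36.171

eq1: (x − 26.239)² + (y − 32.568)² = 21.7843813087²
eq2: (x − 24.653)² + (y + 43.912)² = 82.5181455377²
eq3: (x + 38.863)² + (y + 33.037)² = 81.8062262930²
eq2−eq3, eq2−eq1 (x²,y² cancel):
  -127.032·x + 21.750·y = 182.727668
  3.172·x + 152.960·y = 5547.810666
det = -127.032·152.960 − 21.750·3.172 = -19499.805720
x = (182.727668·152.960 − 21.750·5547.810666) / -19499.805720 = 4.754655
y = (-127.032·5547.810666 − 182.727668·3.172) / -19499.805720 = 36.171083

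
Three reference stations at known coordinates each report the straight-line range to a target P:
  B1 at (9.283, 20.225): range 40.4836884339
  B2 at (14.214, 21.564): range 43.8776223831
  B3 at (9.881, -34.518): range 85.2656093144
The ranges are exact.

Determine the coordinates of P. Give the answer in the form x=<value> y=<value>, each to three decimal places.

x=-23.538 y=43.926

eq1: (x − 9.283)² + (y − 20.225)² = 40.4836884339²
eq2: (x − 14.214)² + (y − 21.564)² = 43.8776223831²
eq3: (x − 9.881)² + (y + 34.518)² = 85.2656093144²
eq3−eq2, eq3−eq1 (x²,y² cancel):
  8.666·x + 112.164·y = 4722.895793
  -1.196·x + 109.486·y = 4837.393332
det = 8.666·109.486 − 112.164·-1.196 = 1082.953820
x = (4722.895793·109.486 − 112.164·4837.393332) / 1082.953820 = -23.537861
y = (8.666·4837.393332 − 4722.895793·-1.196) / 1082.953820 = 43.925635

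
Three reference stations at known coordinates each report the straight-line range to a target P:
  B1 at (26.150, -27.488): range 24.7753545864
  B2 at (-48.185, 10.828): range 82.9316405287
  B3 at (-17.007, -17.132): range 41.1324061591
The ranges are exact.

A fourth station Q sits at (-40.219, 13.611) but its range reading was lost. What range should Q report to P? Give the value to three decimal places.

79.544

eq1: (x − 26.150)² + (y + 27.488)² = 24.7753545864²
eq2: (x + 48.185)² + (y − 10.828)² = 82.9316405287²
eq3: (x + 17.007)² + (y + 17.132)² = 41.1324061591²
eq3−eq1, eq3−eq2 (x²,y² cancel):
  86.314·x − 20.712·y = 1934.725813
  -62.356·x + 55.920·y = -3329.485828
det = 86.314·55.920 − -20.712·-62.356 = 3535.161408
x = (1934.725813·55.920 − -20.712·-3329.485828) / 3535.161408 = 11.096963
y = (86.314·-3329.485828 − 1934.725813·-62.356) / 3535.161408 = -47.166015
|P − Q| = √((11.096963 − -40.219)² + (-47.166015 − 13.611)²) = 79.543533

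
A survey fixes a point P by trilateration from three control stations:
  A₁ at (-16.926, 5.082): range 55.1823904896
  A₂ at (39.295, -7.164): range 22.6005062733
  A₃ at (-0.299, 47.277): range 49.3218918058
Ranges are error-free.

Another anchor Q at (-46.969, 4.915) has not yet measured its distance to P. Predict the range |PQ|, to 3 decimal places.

eq1: (x + 16.926)² + (y − 5.082)² = 55.1823904896²
eq2: (x − 39.295)² + (y + 7.164)² = 22.6005062733²
eq3: (x + 0.299)² + (y − 47.277)² = 49.3218918058²
eq2−eq3, eq2−eq1 (x²,y² cancel):
  -79.188·x + 108.882·y = -1282.081918
  -112.442·x + 24.492·y = -3817.417057
det = -79.188·24.492 − 108.882·-112.442 = 10303.437348
x = (-1282.081918·24.492 − 108.882·-3817.417057) / 10303.437348 = 37.293113
y = (-79.188·-3817.417057 − -1282.081918·-112.442) / 10303.437348 = 15.347671
|P − Q| = √((37.293113 − -46.969)² + (15.347671 − 4.915)²) = 84.905502

84.906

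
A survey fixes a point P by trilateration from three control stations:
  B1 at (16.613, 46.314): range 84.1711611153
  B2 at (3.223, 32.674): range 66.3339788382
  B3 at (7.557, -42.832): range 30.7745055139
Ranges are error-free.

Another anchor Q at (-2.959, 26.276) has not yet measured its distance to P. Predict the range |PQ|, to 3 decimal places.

eq1: (x − 16.613)² + (y − 46.314)² = 84.1711611153²
eq2: (x − 3.223)² + (y − 32.674)² = 66.3339788382²
eq3: (x − 7.557)² + (y + 42.832)² = 30.7745055139²
eq3−eq1, eq3−eq2 (x²,y² cancel):
  18.112·x + 178.292·y = -5608.424282
  -8.668·x + 151.012·y = -4266.837027
det = 18.112·151.012 − 178.292·-8.668 = 4280.564400
x = (-5608.424282·151.012 − 178.292·-4266.837027) / 4280.564400 = -20.136705
y = (18.112·-4266.837027 − -5608.424282·-8.668) / 4280.564400 = -29.410788
|P − Q| = √((-20.136705 − -2.959)² + (-29.410788 − 26.276)²) = 58.275998

58.276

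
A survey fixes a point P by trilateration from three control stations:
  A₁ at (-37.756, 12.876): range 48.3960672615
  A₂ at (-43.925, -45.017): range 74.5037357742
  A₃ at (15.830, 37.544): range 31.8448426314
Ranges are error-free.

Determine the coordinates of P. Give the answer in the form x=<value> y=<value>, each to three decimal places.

eq1: (x + 37.756)² + (y − 12.876)² = 48.3960672615²
eq2: (x + 43.925)² + (y + 45.017)² = 74.5037357742²
eq3: (x − 15.830)² + (y − 37.544)² = 31.8448426314²
eq1−eq3, eq1−eq2 (x²,y² cancel):
  107.172·x + 49.336·y = 1396.919248
  -12.338·x − 115.786·y = -843.998316
det = 107.172·-115.786 − 49.336·-12.338 = -11800.309624
x = (1396.919248·-115.786 − 49.336·-843.998316) / -11800.309624 = 10.178054
y = (107.172·-843.998316 − 1396.919248·-12.338) / -11800.309624 = 6.204735

x=10.178 y=6.205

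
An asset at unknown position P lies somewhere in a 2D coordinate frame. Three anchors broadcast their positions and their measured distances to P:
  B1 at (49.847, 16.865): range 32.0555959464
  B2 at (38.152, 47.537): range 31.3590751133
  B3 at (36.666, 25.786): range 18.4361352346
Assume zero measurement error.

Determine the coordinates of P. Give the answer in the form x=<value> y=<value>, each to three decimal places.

eq1: (x − 49.847)² + (y − 16.865)² = 32.0555959464²
eq2: (x − 38.152)² + (y − 47.537)² = 31.3590751133²
eq3: (x − 36.666)² + (y − 25.786)² = 18.4361352346²
eq2−eq1, eq2−eq3 (x²,y² cancel):
  23.390·x − 61.344·y = -990.359479
  -2.972·x − 43.502·y = -1062.527611
det = 23.390·-43.502 − -61.344·-2.972 = -1199.826148
x = (-990.359479·-43.502 − -61.344·-1062.527611) / -1199.826148 = 18.416898
y = (23.390·-1062.527611 − -990.359479·-2.972) / -1199.826148 = 23.166581

x=18.417 y=23.167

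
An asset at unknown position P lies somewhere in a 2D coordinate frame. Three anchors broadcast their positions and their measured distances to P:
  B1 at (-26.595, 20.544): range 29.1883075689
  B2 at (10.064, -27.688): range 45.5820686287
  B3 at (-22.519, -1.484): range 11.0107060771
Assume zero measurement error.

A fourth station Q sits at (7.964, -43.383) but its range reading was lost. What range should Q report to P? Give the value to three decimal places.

eq1: (x + 26.595)² + (y − 20.544)² = 29.1883075689²
eq2: (x − 10.064)² + (y + 27.688)² = 45.5820686287²
eq3: (x + 22.519)² + (y + 1.484)² = 11.0107060771²
eq2−eq3, eq2−eq1 (x²,y² cancel):
  -65.166·x + 52.408·y = 1597.887509
  -73.318·x + 96.464·y = 1487.208203
det = -65.166·96.464 − 52.408·-73.318 = -2443.723280
x = (1597.887509·96.464 − 52.408·1487.208203) / -2443.723280 = -31.180704
y = (-65.166·1487.208203 − 1597.887509·-73.318) / -2443.723280 = -8.281832
|P − Q| = √((-31.180704 − 7.964)² + (-8.281832 − -43.383)²) = 52.577560

52.578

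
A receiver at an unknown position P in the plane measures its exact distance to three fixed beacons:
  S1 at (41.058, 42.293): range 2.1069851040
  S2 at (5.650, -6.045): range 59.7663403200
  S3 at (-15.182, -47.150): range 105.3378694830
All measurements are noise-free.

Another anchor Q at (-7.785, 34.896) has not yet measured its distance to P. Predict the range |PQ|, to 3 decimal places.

50.780

eq1: (x − 41.058)² + (y − 42.293)² = 2.1069851040²
eq2: (x − 5.650)² + (y + 6.045)² = 59.7663403200²
eq3: (x + 15.182)² + (y + 47.150)² = 105.3378694830²
eq3−eq2, eq3−eq1 (x²,y² cancel):
  41.664·x + 82.210·y = 5138.900213
  112.480·x + 178.886·y = 12112.468950
det = 41.664·178.886 − 82.210·112.480 = -1793.874496
x = (5138.900213·178.886 − 82.210·12112.468950) / -1793.874496 = 42.638863
y = (41.664·12112.468950 − 5138.900213·112.480) / -1793.874496 = 40.900068
|P − Q| = √((42.638863 − -7.785)² + (40.900068 − 34.896)²) = 50.780063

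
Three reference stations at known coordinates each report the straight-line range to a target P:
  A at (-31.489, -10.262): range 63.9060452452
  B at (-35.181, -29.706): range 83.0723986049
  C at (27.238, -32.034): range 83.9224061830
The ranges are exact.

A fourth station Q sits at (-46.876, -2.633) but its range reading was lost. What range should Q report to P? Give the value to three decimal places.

eq1: (x + 31.489)² + (y + 10.262)² = 63.9060452452²
eq2: (x + 35.181)² + (y + 29.706)² = 83.0723986049²
eq3: (x − 27.238)² + (y + 32.034)² = 83.9224061830²
eq3−eq1, eq3−eq2 (x²,y² cancel):
  -117.454·x + 43.544·y = 2287.767606
  -124.838·x + 4.656·y = 494.010247
det = -117.454·4.656 − 43.544·-124.838 = 4889.080048
x = (2287.767606·4.656 − 43.544·494.010247) / 4889.080048 = -2.221141
y = (-117.454·494.010247 − 2287.767606·-124.838) / 4889.080048 = 46.547991
|P − Q| = √((-2.221141 − -46.876)² + (46.547991 − -2.633)²) = 66.429107

66.429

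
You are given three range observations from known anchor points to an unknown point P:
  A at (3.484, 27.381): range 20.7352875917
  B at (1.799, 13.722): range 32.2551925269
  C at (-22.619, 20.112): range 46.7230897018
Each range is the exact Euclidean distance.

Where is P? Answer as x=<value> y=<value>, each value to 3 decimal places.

x=19.250 y=40.848

eq1: (x − 3.484)² + (y − 27.381)² = 20.7352875917²
eq2: (x − 1.799)² + (y − 13.722)² = 32.2551925269²
eq3: (x + 22.619)² + (y − 20.112)² = 46.7230897018²
eq2−eq3, eq2−eq1 (x²,y² cancel):
  -48.836·x + 12.780·y = -418.067646
  3.370·x + 27.318·y = 1180.773025
det = -48.836·27.318 − 12.780·3.370 = -1377.170448
x = (-418.067646·27.318 − 12.780·1180.773025) / -1377.170448 = 19.250378
y = (-48.836·1180.773025 − -418.067646·3.370) / -1377.170448 = 40.848497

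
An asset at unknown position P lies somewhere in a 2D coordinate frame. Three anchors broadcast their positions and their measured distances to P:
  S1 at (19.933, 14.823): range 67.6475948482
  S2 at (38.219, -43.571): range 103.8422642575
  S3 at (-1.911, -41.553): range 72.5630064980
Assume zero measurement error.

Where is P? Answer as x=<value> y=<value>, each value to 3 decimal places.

eq1: (x − 19.933)² + (y − 14.823)² = 67.6475948482²
eq2: (x − 38.219)² + (y + 43.571)² = 103.8422642575²
eq3: (x + 1.911)² + (y + 41.553)² = 72.5630064980²
eq2−eq1, eq2−eq3 (x²,y² cancel):
  -36.572·x + 116.788·y = 3464.940573
  -80.260·x + 4.036·y = 3889.005662
det = -36.572·4.036 − 116.788·-80.260 = 9225.800288
x = (3464.940573·4.036 − 116.788·3889.005662) / 9225.800288 = -47.714527
y = (-36.572·3889.005662 − 3464.940573·-80.260) / 9225.800288 = 14.726898

x=-47.715 y=14.727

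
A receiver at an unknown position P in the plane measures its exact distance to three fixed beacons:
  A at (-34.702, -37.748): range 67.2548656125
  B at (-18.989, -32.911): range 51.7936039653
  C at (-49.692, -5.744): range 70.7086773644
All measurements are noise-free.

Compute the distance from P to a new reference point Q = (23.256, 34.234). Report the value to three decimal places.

eq1: (x + 34.702)² + (y + 37.748)² = 67.2548656125²
eq2: (x + 18.989)² + (y + 32.911)² = 51.7936039653²
eq3: (x + 49.692)² + (y + 5.744)² = 70.7086773644²
eq1−eq3, eq1−eq2 (x²,y² cancel):
  -29.980·x + 64.008·y = -603.352014
  31.426·x + 9.674·y = 655.215271
det = -29.980·9.674 − 64.008·31.426 = -2301.541928
x = (-603.352014·9.674 − 64.008·655.215271) / -2301.541928 = 20.758191
y = (-29.980·655.215271 − -603.352014·31.426) / -2301.541928 = 0.296503
|P − Q| = √((20.758191 − 23.256)² + (0.296503 − 34.234)²) = 34.029293

34.029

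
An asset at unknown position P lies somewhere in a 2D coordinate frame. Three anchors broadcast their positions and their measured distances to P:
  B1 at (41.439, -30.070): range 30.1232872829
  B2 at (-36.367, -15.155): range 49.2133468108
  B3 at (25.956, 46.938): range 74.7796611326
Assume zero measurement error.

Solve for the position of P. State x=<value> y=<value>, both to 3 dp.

x=11.535 y=-26.438

eq1: (x − 41.439)² + (y + 30.070)² = 30.1232872829²
eq2: (x + 36.367)² + (y + 15.155)² = 49.2133468108²
eq3: (x − 25.956)² + (y − 46.938)² = 74.7796611326²
eq1−eq2, eq1−eq3 (x²,y² cancel):
  -155.612·x + 29.830·y = -2583.703975
  -30.966·x + 154.016·y = -4429.091123
det = -155.612·154.016 − 29.830·-30.966 = -23043.022012
x = (-2583.703975·154.016 − 29.830·-4429.091123) / -23043.022012 = 11.535465
y = (-155.612·-4429.091123 − -2583.703975·-30.966) / -23043.022012 = -26.438058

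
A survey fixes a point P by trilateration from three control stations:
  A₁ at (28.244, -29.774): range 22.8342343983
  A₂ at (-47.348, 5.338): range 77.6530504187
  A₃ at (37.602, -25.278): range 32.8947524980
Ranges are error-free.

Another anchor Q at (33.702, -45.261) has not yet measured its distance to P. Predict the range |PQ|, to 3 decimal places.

22.190

eq1: (x − 28.244)² + (y + 29.774)² = 22.8342343983²
eq2: (x + 47.348)² + (y − 5.338)² = 77.6530504187²
eq3: (x − 37.602)² + (y + 25.278)² = 32.8947524980²
eq2−eq1, eq2−eq3 (x²,y² cancel):
  151.184·x − 70.224·y = 4922.481243
  169.900·x − 61.232·y = 4730.491837
det = 151.184·-61.232 − -70.224·169.900 = 2673.758912
x = (4922.481243·-61.232 − -70.224·4730.491837) / 2673.758912 = 11.512140
y = (151.184·4730.491837 − 4922.481243·169.900) / 2673.758912 = -45.312569
|P − Q| = √((11.512140 − 33.702)² + (-45.312569 − -45.261)²) = 22.189920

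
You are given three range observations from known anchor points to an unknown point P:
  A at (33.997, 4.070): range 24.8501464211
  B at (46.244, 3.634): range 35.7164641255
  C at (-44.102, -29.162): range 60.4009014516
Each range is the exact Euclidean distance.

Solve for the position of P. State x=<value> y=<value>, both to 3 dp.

x=12.797 y=-8.896

eq1: (x − 33.997)² + (y − 4.070)² = 24.8501464211²
eq2: (x − 46.244)² + (y − 3.634)² = 35.7164641255²
eq3: (x + 44.102)² + (y + 29.162)² = 60.4009014516²
eq2−eq1, eq2−eq3 (x²,y² cancel):
  -24.494·x + 0.872·y = -321.216551
  -180.692·x − 65.592·y = -1728.907931
det = -24.494·-65.592 − 0.872·-180.692 = 1764.173872
x = (-321.216551·-65.592 − 0.872·-1728.907931) / 1764.173872 = 12.797403
y = (-24.494·-1728.907931 − -321.216551·-180.692) / 1764.173872 = -8.895603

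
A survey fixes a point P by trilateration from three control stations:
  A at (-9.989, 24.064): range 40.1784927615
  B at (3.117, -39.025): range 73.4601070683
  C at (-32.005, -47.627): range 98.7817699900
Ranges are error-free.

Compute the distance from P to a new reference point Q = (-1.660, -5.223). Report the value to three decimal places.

eq1: (x + 9.989)² + (y − 24.064)² = 40.1784927615²
eq2: (x − 3.117)² + (y + 39.025)² = 73.4601070683²
eq3: (x + 32.005)² + (y + 47.627)² = 98.7817699900²
eq2−eq1, eq2−eq3 (x²,y² cancel):
  -26.212·x + 126.178·y = 2928.265953
  -70.244·x − 17.204·y = -2601.465912
det = -26.212·-17.204 − 126.178·-70.244 = 9314.198680
x = (2928.265953·-17.204 − 126.178·-2601.465912) / 9314.198680 = 29.832934
y = (-26.212·-2601.465912 − 2928.265953·-70.244) / 9314.198680 = 29.404863
|P − Q| = √((29.832934 − -1.660)² + (29.404863 − -5.223)²) = 46.806985

46.807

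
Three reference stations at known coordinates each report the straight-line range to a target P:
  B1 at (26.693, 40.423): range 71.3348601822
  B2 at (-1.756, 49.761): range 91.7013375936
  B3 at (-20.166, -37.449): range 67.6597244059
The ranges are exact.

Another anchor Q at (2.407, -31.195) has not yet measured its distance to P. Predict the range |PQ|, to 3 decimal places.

44.539

eq1: (x − 26.693)² + (y − 40.423)² = 71.3348601822²
eq2: (x + 1.756)² + (y − 49.761)² = 91.7013375936²
eq3: (x + 20.166)² + (y + 37.449)² = 67.6597244059²
eq2−eq3, eq2−eq1 (x²,y² cancel):
  -36.820·x − 174.420·y = 3161.151510
  56.898·x − 18.676·y = 3187.767560
det = -36.820·-18.676 − -174.420·56.898 = 10611.799480
x = (3161.151510·-18.676 − -174.420·3187.767560) / 10611.799480 = 46.832090
y = (-36.820·3187.767560 − 3161.151510·56.898) / 10611.799480 = -28.010028
|P − Q| = √((46.832090 − 2.407)² + (-28.010028 − -31.195)²) = 44.539114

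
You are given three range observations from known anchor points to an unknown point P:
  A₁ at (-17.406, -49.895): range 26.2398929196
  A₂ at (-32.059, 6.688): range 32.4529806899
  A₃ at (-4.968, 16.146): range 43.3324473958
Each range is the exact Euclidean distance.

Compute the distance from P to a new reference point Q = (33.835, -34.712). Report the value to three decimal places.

eq1: (x + 17.406)² + (y + 49.895)² = 26.2398929196²
eq2: (x + 32.059)² + (y − 6.688)² = 32.4529806899²
eq3: (x + 4.968)² + (y − 16.146)² = 43.3324473958²
eq1−eq3, eq1−eq2 (x²,y² cancel):
  24.876·x + 132.082·y = -3696.274538
  -29.306·x + 113.166·y = -2084.635011
det = 24.876·113.166 − 132.082·-29.306 = 6685.912508
x = (-3696.274538·113.166 − 132.082·-2084.635011) / 6685.912508 = -21.380753
y = (24.876·-2084.635011 − -3696.274538·-29.306) / 6685.912508 = -23.957897
|P − Q| = √((-21.380753 − 33.835)² + (-23.957897 − -34.712)²) = 56.253267

56.253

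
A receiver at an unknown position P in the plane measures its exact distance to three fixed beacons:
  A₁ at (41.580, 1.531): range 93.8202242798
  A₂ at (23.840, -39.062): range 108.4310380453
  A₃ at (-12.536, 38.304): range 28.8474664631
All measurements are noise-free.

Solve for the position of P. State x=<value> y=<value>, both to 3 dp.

eq1: (x − 41.580)² + (y − 1.531)² = 93.8202242798²
eq2: (x − 23.840)² + (y + 39.062)² = 108.4310380453²
eq3: (x + 12.536)² + (y − 38.304)² = 28.8474664631²
eq3−eq1, eq3−eq2 (x²,y² cancel):
  108.232·x − 73.546·y = -7863.165514
  72.752·x − 154.732·y = -10455.275958
det = 108.232·-154.732 − -73.546·72.752 = -11396.335232
x = (-7863.165514·-154.732 − -73.546·-10455.275958) / -11396.335232 = -39.288034
y = (108.232·-10455.275958 − -7863.165514·72.752) / -11396.335232 = 49.097749

x=-39.288 y=49.098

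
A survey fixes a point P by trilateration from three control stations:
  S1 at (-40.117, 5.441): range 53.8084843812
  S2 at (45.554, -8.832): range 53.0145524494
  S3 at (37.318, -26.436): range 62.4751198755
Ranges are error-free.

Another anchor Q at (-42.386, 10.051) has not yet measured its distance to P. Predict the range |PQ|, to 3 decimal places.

eq1: (x + 40.117)² + (y − 5.441)² = 53.8084843812²
eq2: (x − 45.554)² + (y + 8.832)² = 53.0145524494²
eq3: (x − 37.318)² + (y + 26.436)² = 62.4751198755²
eq3−eq1, eq3−eq2 (x²,y² cancel):
  -154.870·x + 63.754·y = 555.270562
  16.472·x + 35.208·y = 1154.273752
det = -154.870·35.208 − 63.754·16.472 = -6502.818848
x = (555.270562·35.208 − 63.754·1154.273752) / -6502.818848 = 8.310181
y = (-154.870·1154.273752 − 555.270562·16.472) / -6502.818848 = 28.896514
|P − Q| = √((8.310181 − -42.386)² + (28.896514 − 10.051)²) = 54.085637

54.086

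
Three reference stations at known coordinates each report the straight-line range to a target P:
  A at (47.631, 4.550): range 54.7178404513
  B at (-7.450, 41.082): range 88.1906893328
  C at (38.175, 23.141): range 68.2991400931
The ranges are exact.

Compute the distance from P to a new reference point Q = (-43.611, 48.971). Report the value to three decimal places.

eq1: (x − 47.631)² + (y − 4.550)² = 54.7178404513²
eq2: (x + 7.450)² + (y − 41.082)² = 88.1906893328²
eq3: (x − 38.175)² + (y − 23.141)² = 68.2991400931²
eq3−eq2, eq3−eq1 (x²,y² cancel):
  -91.250·x + 35.882·y = -3362.428430
  18.912·x − 37.182·y = 1967.308629
det = -91.250·-37.182 − 35.882·18.912 = 2714.257116
x = (-3362.428430·-37.182 − 35.882·1967.308629) / 2714.257116 = 20.053681
y = (-91.250·1967.308629 − -3362.428430·18.912) / 2714.257116 = -42.710274
|P − Q| = √((20.053681 − -43.611)² + (-42.710274 − 48.971)²) = 111.618312

111.618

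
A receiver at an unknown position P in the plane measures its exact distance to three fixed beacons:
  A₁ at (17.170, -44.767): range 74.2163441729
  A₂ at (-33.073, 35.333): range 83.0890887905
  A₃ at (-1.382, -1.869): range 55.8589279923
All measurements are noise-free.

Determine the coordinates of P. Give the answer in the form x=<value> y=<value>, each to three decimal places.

eq1: (x − 17.170)² + (y + 44.767)² = 74.2163441729²
eq2: (x + 33.073)² + (y − 35.333)² = 83.0890887905²
eq3: (x + 1.382)² + (y + 1.869)² = 55.8589279923²
eq1−eq2, eq1−eq3 (x²,y² cancel):
  -100.486·x + 160.200·y = -1352.379905
  -37.104·x + 85.796·y = 94.355802
det = -100.486·85.796 − 160.200·-37.104 = -2677.236056
x = (-1352.379905·85.796 − 160.200·94.355802) / -2677.236056 = 48.985066
y = (-100.486·94.355802 − -1352.379905·-37.104) / -2677.236056 = 22.284229

x=48.985 y=22.284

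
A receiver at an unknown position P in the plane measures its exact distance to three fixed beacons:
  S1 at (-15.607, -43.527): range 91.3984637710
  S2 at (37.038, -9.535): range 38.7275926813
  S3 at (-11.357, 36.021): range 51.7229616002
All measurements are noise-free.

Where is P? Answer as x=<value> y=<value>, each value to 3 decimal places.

eq1: (x + 15.607)² + (y + 43.527)² = 91.3984637710²
eq2: (x − 37.038)² + (y + 9.535)² = 38.7275926813²
eq3: (x + 11.357)² + (y − 36.021)² = 51.7229616002²
eq3−eq1, eq3−eq2 (x²,y² cancel):
  -8.500·x − 159.096·y = -4966.730135
  96.790·x − 91.112·y = 1211.674101
det = -8.500·-91.112 − -159.096·96.790 = 16173.353840
x = (-4966.730135·-91.112 − -159.096·1211.674101) / 16173.353840 = 39.899035
y = (-8.500·1211.674101 − -4966.730135·96.790) / 16173.353840 = 29.086767

x=39.899 y=29.087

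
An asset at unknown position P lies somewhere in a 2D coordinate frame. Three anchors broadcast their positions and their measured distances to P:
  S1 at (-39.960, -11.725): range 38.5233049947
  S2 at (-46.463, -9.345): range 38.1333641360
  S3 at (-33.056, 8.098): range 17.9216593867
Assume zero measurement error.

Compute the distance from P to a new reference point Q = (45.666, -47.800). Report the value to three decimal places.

eq1: (x + 39.960)² + (y + 11.725)² = 38.5233049947²
eq2: (x + 46.463)² + (y + 9.345)² = 38.1333641360²
eq3: (x + 33.056)² + (y − 8.098)² = 17.9216593867²
eq3−eq1, eq3−eq2 (x²,y² cancel):
  -13.808·x − 39.646·y = -586.858668
  -26.814·x − 34.886·y = -45.104931
det = -13.808·-34.886 − -39.646·-26.814 = -581.361956
x = (-586.858668·-34.886 − -39.646·-45.104931) / -581.361956 = -32.139911
y = (-13.808·-45.104931 − -586.858668·-26.814) / -581.361956 = 25.996231
|P − Q| = √((-32.139911 − 45.666)² + (25.996231 − -47.800)²) = 107.236390

107.236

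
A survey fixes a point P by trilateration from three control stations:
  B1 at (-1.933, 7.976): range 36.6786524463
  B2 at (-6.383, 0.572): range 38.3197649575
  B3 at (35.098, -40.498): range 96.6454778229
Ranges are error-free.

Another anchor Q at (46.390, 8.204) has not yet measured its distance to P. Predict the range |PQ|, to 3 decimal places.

80.997

eq1: (x + 1.933)² + (y − 7.976)² = 36.6786524463²
eq2: (x + 6.383)² + (y − 0.572)² = 38.3197649575²
eq3: (x − 35.098)² + (y + 40.498)² = 96.6454778229²
eq3−eq2, eq3−eq1 (x²,y² cancel):
  -82.962·x + 82.140·y = 5041.056262
  -74.062·x + 96.948·y = 5190.420295
det = -82.962·96.948 − 82.140·-74.062 = -1959.547296
x = (5041.056262·96.948 − 82.140·5190.420295) / -1959.547296 = -31.833475
y = (-82.962·5190.420295 − 5041.056262·-74.062) / -1959.547296 = 29.219473
|P − Q| = √((-31.833475 − 46.390)² + (29.219473 − 8.204)²) = 80.997297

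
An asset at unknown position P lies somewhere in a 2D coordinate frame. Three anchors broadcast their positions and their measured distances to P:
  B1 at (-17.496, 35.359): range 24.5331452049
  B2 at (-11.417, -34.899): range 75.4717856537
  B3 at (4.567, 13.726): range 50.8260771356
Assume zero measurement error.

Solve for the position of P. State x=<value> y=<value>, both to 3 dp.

eq1: (x + 17.496)² + (y − 35.359)² = 24.5331452049²
eq2: (x + 11.417)² + (y + 34.899)² = 75.4717856537²
eq3: (x − 4.567)² + (y − 13.726)² = 50.8260771356²
eq2−eq1, eq2−eq3 (x²,y² cancel):
  -12.158·x + 140.516·y = 5302.196023
  31.968·x + 97.250·y = 1973.672788
det = -12.158·97.250 − 140.516·31.968 = -5674.380988
x = (5302.196023·97.250 − 140.516·1973.672788) / -5674.380988 = -41.996820
y = (-12.158·1973.672788 − 5302.196023·31.968) / -5674.380988 = 34.100022

x=-41.997 y=34.100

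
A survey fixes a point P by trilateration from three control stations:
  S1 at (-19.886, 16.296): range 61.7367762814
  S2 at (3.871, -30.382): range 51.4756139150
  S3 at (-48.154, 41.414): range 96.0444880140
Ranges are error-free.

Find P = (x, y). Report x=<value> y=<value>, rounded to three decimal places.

eq1: (x + 19.886)² + (y − 16.296)² = 61.7367762814²
eq2: (x − 3.871)² + (y + 30.382)² = 51.4756139150²
eq3: (x + 48.154)² + (y − 41.414)² = 96.0444880140²
eq2−eq1, eq2−eq3 (x²,y² cancel):
  -47.514·x + 93.356·y = -1438.728671
  -104.050·x + 143.592·y = -3478.928303
det = -47.514·143.592 − 93.356·-104.050 = 2891.061512
x = (-1438.728671·143.592 − 93.356·-3478.928303) / 2891.061512 = 40.880799
y = (-47.514·-3478.928303 − -1438.728671·-104.050) / 2891.061512 = 5.395278

x=40.881 y=5.395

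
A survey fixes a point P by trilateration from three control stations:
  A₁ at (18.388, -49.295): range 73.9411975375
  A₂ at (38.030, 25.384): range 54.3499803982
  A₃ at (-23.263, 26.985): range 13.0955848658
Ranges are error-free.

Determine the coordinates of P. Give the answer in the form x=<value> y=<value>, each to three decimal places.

eq1: (x − 18.388)² + (y + 49.295)² = 73.9411975375²
eq2: (x − 38.030)² + (y − 25.384)² = 54.3499803982²
eq3: (x + 23.263)² + (y − 26.985)² = 13.0955848658²
eq3−eq1, eq3−eq2 (x²,y² cancel):
  83.302·x − 152.560·y = -3797.048175
  122.586·x − 3.202·y = -1961.155064
det = 83.302·-3.202 − -152.560·122.586 = 18434.987156
x = (-3797.048175·-3.202 − -152.560·-1961.155064) / 18434.987156 = -15.570158
y = (83.302·-1961.155064 − -3797.048175·122.586) / 18434.987156 = 16.387145

x=-15.570 y=16.387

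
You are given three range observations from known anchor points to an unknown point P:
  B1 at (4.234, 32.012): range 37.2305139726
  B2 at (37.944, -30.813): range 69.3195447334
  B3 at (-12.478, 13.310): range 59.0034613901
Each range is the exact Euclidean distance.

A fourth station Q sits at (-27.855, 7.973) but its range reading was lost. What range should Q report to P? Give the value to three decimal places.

75.209

eq1: (x − 4.234)² + (y − 32.012)² = 37.2305139726²
eq2: (x − 37.944)² + (y + 30.813)² = 69.3195447334²
eq3: (x + 12.478)² + (y − 13.310)² = 59.0034613901²
eq2−eq1, eq2−eq3 (x²,y² cancel):
  -67.420·x + 125.650·y = 2072.594906
  -100.844·x + 88.246·y = -732.540695
det = -67.420·88.246 − 125.650·-100.844 = 6721.503280
x = (2072.594906·88.246 − 125.650·-732.540695) / 6721.503280 = 40.904830
y = (-67.420·-732.540695 − 2072.594906·-100.844) / 6721.503280 = 38.443283
|P − Q| = √((40.904830 − -27.855)² + (38.443283 − 7.973)²) = 75.208725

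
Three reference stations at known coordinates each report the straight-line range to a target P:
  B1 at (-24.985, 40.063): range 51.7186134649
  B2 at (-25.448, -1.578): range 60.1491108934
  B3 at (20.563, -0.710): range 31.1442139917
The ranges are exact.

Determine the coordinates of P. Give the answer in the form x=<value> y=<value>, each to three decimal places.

eq1: (x + 24.985)² + (y − 40.063)² = 51.7186134649²
eq2: (x + 25.448)² + (y + 1.578)² = 60.1491108934²
eq3: (x − 20.563)² + (y + 0.710)² = 31.1442139917²
eq3−eq1, eq3−eq2 (x²,y² cancel):
  -91.096·x + 81.546·y = 101.100211
  -92.022·x − 1.736·y = -2421.203757
det = -91.096·-1.736 − 81.546·-92.022 = 7662.168668
x = (101.100211·-1.736 − 81.546·-2421.203757) / 7662.168668 = 25.745188
y = (-91.096·-2421.203757 − 101.100211·-92.022) / 7662.168668 = 30.000047

x=25.745 y=30.000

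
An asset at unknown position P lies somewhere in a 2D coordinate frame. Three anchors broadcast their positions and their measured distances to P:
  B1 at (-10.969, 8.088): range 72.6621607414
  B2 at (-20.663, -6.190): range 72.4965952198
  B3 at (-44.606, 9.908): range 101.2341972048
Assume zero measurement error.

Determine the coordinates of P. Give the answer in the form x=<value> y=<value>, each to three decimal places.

eq1: (x + 10.969)² + (y − 8.088)² = 72.6621607414²
eq2: (x + 20.663)² + (y + 6.190)² = 72.4965952198²
eq3: (x + 44.606)² + (y − 9.908)² = 101.2341972048²
eq3−eq1, eq3−eq2 (x²,y² cancel):
  67.274·x − 3.640·y = 3066.444085
  47.886·x − 32.196·y = 3370.018334
det = 67.274·-32.196 − -3.640·47.886 = -1991.648664
x = (3066.444085·-32.196 − -3.640·3370.018334) / -1991.648664 = 43.411455
y = (67.274·3370.018334 − 3066.444085·47.886) / -1991.648664 = -40.104901

x=43.411 y=-40.105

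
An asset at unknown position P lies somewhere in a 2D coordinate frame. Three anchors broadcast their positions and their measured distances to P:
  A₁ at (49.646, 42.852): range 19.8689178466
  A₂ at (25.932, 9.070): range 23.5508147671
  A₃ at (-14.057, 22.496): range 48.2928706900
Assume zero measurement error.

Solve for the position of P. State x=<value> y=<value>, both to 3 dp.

x=33.407 y=31.403

eq1: (x − 49.646)² + (y − 42.852)² = 19.8689178466²
eq2: (x − 25.932)² + (y − 9.070)² = 23.5508147671²
eq3: (x + 14.057)² + (y − 22.496)² = 48.2928706900²
eq3−eq2, eq3−eq1 (x²,y² cancel):
  79.978·x − 26.852·y = 1828.624742
  127.406·x + 40.712·y = 5534.777418
det = 79.978·40.712 − -26.852·127.406 = 6677.170248
x = (1828.624742·40.712 − -26.852·5534.777418) / 6677.170248 = 33.407387
y = (79.978·5534.777418 − 1828.624742·127.406) / 6677.170248 = 31.402923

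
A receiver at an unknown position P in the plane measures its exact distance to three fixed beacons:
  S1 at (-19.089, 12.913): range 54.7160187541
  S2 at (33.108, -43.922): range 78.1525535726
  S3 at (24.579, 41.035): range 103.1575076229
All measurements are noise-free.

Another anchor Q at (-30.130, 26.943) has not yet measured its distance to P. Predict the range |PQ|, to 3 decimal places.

64.093

eq1: (x + 19.089)² + (y − 12.913)² = 54.7160187541²
eq2: (x − 33.108)² + (y + 43.922)² = 78.1525535726²
eq3: (x − 24.579)² + (y − 41.035)² = 103.1575076229²
eq2−eq1, eq2−eq3 (x²,y² cancel):
  -104.394·x + 113.670·y = 619.832664
  -17.058·x + 169.914·y = -5270.933031
det = -104.394·169.914 − 113.670·-17.058 = -15799.019256
x = (619.832664·169.914 − 113.670·-5270.933031) / -15799.019256 = -44.589173
y = (-104.394·-5270.933031 − 619.832664·-17.058) / -15799.019256 = -35.497576
|P − Q| = √((-44.589173 − -30.130)² + (-35.497576 − 26.943)²) = 64.092849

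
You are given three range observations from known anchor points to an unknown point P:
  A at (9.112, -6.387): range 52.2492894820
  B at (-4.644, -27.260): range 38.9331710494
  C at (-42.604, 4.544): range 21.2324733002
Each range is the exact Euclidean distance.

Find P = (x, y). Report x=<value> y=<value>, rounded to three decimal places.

eq1: (x − 9.112)² + (y + 6.387)² = 52.2492894820²
eq2: (x + 4.644)² + (y + 27.260)² = 38.9331710494²
eq3: (x + 42.604)² + (y − 4.544)² = 21.2324733002²
eq1−eq3, eq1−eq2 (x²,y² cancel):
  -103.432·x + 21.862·y = 3991.096768
  -27.512·x − 41.746·y = 1855.048466
det = -103.432·-41.746 − 21.862·-27.512 = 4919.339616
x = (3991.096768·-41.746 − 21.862·1855.048466) / 4919.339616 = -42.112847
y = (-103.432·1855.048466 − 3991.096768·-27.512) / 4919.339616 = -16.682792

x=-42.113 y=-16.683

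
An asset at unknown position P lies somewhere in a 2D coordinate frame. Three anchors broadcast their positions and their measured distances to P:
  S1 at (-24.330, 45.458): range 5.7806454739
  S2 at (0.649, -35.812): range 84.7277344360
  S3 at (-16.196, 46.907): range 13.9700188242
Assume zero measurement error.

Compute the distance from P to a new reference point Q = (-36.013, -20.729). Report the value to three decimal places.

64.337

eq1: (x + 24.330)² + (y − 45.458)² = 5.7806454739²
eq2: (x − 0.649)² + (y + 35.812)² = 84.7277344360²
eq3: (x + 16.196)² + (y − 46.907)² = 13.9700188242²
eq3−eq1, eq3−eq2 (x²,y² cancel):
  -16.268·x − 2.898·y = 357.547163
  33.690·x − 165.438·y = -8163.284077
det = -16.268·-165.438 − -2.898·33.690 = 2788.979004
x = (357.547163·-165.438 − -2.898·-8163.284077) / 2788.979004 = -29.691541
y = (-16.268·-8163.284077 − 357.547163·33.690) / 2788.979004 = 43.297042
|P − Q| = √((-29.691541 − -36.013)² + (43.297042 − -20.729)²) = 64.337352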